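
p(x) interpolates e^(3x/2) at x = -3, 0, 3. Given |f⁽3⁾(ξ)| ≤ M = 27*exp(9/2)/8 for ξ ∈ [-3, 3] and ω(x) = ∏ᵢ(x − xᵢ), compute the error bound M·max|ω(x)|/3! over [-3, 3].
27*sqrt(3)*exp(9/2)/8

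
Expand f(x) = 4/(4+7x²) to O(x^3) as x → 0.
1 - 7*x**2/4 + O(x**3)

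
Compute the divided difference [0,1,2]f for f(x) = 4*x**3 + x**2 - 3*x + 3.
13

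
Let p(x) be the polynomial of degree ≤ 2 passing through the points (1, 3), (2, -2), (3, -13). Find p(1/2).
13/4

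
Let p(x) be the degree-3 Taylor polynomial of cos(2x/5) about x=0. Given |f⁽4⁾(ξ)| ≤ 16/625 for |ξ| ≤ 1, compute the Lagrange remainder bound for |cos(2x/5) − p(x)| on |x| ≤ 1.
2/1875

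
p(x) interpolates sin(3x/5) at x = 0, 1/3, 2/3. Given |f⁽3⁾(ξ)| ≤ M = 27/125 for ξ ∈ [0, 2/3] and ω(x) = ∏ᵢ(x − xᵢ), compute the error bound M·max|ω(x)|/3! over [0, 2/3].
sqrt(3)/3375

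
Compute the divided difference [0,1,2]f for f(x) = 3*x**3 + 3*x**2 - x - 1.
12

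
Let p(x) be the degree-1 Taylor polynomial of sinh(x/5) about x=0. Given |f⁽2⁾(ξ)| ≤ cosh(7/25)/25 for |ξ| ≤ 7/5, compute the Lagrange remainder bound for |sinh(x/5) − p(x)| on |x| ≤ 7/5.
49*cosh(7/25)/1250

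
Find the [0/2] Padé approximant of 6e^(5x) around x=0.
6/(25*x**2/2 - 5*x + 1)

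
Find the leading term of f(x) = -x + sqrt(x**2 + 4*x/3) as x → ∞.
2/3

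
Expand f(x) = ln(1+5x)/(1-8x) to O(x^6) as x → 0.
5*x + 55*x**2/2 + 785*x**3/3 + 23245*x**4/12 + 48365*x**5/3 + O(x**6)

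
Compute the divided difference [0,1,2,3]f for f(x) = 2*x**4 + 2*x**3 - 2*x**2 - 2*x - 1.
14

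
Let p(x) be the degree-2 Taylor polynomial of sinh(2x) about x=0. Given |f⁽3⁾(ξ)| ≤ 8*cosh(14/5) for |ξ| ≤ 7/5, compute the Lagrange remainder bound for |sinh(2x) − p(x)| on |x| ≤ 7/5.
1372*cosh(14/5)/375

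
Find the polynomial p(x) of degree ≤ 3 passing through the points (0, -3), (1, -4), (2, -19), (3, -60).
-2*x**3 - x**2 + 2*x - 3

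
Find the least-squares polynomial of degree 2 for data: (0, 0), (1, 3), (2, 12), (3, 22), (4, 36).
-11/35 + (177/70)x + (23/14)x²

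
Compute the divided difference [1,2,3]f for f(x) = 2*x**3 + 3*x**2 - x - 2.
15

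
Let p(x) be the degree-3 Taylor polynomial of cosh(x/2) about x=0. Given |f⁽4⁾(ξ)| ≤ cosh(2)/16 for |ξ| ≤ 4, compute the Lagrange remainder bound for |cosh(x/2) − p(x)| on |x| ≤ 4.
2*cosh(2)/3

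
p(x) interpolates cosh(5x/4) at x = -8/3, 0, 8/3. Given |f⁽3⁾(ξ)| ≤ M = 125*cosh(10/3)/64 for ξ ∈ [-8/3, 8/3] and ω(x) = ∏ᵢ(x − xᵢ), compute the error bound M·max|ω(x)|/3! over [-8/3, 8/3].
1000*sqrt(3)*cosh(10/3)/729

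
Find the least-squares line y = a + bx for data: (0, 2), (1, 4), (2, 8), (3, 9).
a = 2, b = 5/2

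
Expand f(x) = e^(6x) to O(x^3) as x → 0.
1 + 6*x + 18*x**2 + O(x**3)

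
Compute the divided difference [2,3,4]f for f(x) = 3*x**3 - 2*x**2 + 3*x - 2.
25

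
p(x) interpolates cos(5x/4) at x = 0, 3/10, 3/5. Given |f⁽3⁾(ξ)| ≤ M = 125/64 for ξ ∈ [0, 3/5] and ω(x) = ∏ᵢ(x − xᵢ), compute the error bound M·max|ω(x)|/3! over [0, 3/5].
sqrt(3)/512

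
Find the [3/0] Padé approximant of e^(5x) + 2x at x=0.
125*x**3/6 + 25*x**2/2 + 7*x + 1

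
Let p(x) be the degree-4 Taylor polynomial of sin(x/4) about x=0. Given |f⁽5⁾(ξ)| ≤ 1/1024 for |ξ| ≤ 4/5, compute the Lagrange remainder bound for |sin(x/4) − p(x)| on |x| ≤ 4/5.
1/375000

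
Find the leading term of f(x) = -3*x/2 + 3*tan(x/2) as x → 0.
x**3/8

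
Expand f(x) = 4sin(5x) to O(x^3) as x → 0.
20*x + O(x**3)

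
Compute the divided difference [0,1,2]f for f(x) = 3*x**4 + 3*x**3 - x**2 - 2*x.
29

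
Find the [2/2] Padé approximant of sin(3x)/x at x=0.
(3 - 63*x**2/20)/(9*x**2/20 + 1)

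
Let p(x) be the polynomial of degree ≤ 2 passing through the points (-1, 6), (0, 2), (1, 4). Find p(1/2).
9/4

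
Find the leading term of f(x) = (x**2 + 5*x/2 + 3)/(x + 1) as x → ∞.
x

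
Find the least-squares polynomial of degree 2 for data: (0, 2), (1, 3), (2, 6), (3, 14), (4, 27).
82/35 + (-153/70)x + (29/14)x²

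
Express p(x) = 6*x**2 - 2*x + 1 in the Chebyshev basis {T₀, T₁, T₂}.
(4)T₀ + (-2)T₁ + (3)T₂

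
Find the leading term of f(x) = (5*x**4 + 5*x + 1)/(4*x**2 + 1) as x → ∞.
5*x**2/4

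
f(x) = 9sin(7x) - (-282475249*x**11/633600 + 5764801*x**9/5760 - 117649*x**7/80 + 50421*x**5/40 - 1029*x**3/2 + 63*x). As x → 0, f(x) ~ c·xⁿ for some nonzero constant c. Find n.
13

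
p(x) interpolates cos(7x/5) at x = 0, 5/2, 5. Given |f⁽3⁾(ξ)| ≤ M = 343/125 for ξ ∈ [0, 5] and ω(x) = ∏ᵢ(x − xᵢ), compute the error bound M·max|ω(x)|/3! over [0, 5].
343*sqrt(3)/216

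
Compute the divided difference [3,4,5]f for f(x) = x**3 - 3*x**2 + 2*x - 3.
9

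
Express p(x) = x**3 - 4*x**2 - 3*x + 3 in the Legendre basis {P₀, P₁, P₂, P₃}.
(5/3)P₀ + (-12/5)P₁ + (-8/3)P₂ + (2/5)P₃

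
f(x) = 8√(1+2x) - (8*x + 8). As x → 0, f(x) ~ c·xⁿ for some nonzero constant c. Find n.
2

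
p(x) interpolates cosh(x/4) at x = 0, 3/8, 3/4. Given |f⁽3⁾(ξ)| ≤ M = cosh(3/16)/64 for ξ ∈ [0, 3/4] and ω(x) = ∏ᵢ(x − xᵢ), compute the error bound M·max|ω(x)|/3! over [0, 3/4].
sqrt(3)*cosh(3/16)/32768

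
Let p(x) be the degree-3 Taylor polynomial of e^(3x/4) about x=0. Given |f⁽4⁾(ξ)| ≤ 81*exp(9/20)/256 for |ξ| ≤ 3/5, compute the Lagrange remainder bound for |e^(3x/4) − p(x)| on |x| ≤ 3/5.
2187*exp(9/20)/1280000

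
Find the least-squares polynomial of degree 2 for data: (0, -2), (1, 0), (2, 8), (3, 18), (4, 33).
-11/5 + (4/5)x + (2)x²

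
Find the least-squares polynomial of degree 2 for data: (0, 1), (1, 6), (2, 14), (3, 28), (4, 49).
10/7 + (33/35)x + (19/7)x²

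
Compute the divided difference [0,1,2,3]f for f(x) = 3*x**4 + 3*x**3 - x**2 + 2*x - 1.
21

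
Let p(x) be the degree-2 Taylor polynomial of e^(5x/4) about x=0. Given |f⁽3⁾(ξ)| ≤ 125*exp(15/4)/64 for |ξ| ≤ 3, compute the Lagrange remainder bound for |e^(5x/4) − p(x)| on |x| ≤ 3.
1125*exp(15/4)/128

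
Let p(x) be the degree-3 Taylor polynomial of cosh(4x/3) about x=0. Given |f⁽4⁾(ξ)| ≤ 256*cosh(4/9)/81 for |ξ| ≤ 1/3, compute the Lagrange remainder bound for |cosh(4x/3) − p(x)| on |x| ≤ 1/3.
32*cosh(4/9)/19683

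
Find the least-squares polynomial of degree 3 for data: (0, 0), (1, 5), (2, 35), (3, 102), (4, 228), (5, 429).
-13/63 + (116/189)x + (152/63)x² + (79/27)x³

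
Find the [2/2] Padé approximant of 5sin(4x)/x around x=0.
(20 - 112*x**2/3)/(4*x**2/5 + 1)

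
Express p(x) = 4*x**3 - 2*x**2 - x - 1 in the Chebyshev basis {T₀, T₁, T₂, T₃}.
(-2)T₀ + (2)T₁ - T₂ + T₃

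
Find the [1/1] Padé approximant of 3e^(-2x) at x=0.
(3 - 3*x)/(x + 1)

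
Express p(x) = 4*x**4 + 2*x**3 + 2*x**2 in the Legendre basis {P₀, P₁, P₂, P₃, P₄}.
(22/15)P₀ + (6/5)P₁ + (76/21)P₂ + (4/5)P₃ + (32/35)P₄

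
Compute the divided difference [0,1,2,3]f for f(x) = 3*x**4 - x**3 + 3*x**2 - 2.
17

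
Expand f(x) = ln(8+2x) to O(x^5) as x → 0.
log(8) + x/4 - x**2/32 + x**3/192 - x**4/1024 + O(x**5)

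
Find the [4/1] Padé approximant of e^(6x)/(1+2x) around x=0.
(378*x**4/55 + 72*x**3/11 + 342*x**2/55 + 168*x/55 + 1)/(1 - 52*x/55)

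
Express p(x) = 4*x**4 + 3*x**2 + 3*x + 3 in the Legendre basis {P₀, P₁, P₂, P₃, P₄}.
(24/5)P₀ + (3)P₁ + (30/7)P₂ + (32/35)P₄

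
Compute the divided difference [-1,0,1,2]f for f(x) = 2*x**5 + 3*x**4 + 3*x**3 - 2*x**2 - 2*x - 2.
19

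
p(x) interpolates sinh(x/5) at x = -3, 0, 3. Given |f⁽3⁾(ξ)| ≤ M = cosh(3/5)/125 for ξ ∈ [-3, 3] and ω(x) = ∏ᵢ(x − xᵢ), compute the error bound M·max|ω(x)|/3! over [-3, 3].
sqrt(3)*cosh(3/5)/125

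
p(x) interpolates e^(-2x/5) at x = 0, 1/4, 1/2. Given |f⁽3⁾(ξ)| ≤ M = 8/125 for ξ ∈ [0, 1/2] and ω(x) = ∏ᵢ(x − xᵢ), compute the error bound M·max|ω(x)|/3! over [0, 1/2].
sqrt(3)/27000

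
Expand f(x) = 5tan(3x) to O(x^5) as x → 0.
15*x + 45*x**3 + O(x**5)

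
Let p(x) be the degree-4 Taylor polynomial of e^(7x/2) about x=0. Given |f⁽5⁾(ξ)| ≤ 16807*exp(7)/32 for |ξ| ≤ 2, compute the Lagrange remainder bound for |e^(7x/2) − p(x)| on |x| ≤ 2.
16807*exp(7)/120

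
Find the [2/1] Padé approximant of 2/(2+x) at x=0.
1/(x/2 + 1)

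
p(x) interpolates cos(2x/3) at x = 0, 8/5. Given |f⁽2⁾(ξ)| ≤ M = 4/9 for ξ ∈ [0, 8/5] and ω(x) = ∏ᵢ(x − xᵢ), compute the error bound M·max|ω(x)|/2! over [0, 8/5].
32/225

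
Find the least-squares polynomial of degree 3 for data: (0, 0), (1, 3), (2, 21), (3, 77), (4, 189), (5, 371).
41/126 + (-911/756)x + (-19/126)x² + (329/108)x³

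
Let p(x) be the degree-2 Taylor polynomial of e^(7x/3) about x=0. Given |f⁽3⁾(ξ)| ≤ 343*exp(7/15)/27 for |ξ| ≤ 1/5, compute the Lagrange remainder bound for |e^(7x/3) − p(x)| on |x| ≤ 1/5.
343*exp(7/15)/20250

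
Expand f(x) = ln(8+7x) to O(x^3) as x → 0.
log(8) + 7*x/8 - 49*x**2/128 + O(x**3)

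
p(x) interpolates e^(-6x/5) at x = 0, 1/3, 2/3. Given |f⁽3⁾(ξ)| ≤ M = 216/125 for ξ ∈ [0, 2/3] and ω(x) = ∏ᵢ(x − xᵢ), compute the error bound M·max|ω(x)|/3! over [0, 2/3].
8*sqrt(3)/3375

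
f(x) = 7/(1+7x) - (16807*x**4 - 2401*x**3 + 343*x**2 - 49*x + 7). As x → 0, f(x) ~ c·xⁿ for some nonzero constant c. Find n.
5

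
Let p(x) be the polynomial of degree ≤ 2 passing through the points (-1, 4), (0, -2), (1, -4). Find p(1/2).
-7/2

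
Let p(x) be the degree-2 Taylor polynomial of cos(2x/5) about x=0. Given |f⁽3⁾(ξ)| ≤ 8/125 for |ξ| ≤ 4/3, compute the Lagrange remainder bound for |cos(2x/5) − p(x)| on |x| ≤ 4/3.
256/10125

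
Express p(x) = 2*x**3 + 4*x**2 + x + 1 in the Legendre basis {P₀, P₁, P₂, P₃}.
(7/3)P₀ + (11/5)P₁ + (8/3)P₂ + (4/5)P₃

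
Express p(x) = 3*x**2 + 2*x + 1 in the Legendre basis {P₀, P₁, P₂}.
(2)P₀ + (2)P₁ + (2)P₂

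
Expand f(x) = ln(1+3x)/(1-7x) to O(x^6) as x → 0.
3*x + 33*x**2/2 + 249*x**3/2 + 3405*x**4/4 + 120147*x**5/20 + O(x**6)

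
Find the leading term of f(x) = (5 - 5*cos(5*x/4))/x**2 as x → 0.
125/32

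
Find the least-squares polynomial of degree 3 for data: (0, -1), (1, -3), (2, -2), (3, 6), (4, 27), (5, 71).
-76/63 + (71/189)x + (-335/126)x² + (59/54)x³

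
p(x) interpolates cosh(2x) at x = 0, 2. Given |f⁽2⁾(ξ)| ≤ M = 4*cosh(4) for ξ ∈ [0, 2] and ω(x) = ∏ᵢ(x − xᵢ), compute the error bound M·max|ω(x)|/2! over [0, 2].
2*cosh(4)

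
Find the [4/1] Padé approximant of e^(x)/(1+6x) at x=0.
(136033*x**4/3159480 + 65731*x**3/394935 + 26331*x**2/52658 + 131644*x/131645 + 1)/(789869*x/131645 + 1)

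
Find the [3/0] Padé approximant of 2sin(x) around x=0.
x*(6 - x**2)/3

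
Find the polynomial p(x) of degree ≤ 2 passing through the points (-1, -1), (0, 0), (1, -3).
-2*x**2 - x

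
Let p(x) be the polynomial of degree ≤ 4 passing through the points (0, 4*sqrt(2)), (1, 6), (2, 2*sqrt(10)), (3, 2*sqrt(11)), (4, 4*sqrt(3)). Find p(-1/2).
-315/16 - 45*sqrt(11)/16 + 35*sqrt(3)/32 + 315*sqrt(2)/32 + 189*sqrt(10)/32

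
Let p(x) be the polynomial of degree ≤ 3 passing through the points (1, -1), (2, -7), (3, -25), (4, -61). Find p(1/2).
-5/8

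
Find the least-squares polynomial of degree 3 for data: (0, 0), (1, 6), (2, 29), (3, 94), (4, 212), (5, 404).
5/21 + (38/63)x + (55/42)x² + (53/18)x³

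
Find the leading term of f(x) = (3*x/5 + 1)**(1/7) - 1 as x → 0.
3*x/35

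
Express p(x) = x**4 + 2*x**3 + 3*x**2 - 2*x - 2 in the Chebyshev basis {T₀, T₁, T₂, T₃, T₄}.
(-1/8)T₀ + (-1/2)T₁ + (2)T₂ + (1/2)T₃ + (1/8)T₄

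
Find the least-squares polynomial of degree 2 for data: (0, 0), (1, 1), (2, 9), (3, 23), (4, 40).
-13/35 + (-23/35)x + (19/7)x²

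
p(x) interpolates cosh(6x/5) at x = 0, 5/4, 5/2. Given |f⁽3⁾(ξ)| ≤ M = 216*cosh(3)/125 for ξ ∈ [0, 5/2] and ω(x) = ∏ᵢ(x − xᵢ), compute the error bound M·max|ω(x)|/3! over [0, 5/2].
sqrt(3)*cosh(3)/8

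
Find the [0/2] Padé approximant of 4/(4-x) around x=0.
1/(1 - x/4)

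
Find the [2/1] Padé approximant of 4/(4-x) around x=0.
1/(1 - x/4)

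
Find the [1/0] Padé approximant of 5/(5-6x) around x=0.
6*x/5 + 1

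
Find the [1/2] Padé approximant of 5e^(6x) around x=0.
(10*x + 5)/(6*x**2 - 4*x + 1)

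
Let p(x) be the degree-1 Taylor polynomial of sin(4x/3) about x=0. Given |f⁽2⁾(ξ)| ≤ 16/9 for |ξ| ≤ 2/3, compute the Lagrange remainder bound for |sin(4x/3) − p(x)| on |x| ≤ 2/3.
32/81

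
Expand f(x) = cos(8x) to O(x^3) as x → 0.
1 - 32*x**2 + O(x**3)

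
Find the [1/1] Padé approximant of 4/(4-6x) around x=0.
1/(1 - 3*x/2)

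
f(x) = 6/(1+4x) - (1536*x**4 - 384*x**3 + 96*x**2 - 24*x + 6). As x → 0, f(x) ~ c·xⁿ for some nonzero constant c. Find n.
5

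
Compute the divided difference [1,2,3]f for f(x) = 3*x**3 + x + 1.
18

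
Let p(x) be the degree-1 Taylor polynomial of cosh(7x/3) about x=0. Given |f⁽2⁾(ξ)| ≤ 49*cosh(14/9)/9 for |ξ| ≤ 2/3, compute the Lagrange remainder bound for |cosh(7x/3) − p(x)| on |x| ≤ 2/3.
98*cosh(14/9)/81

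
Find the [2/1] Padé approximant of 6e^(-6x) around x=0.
(36*x**2 - 24*x + 6)/(2*x + 1)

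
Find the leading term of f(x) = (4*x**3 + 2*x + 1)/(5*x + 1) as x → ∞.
4*x**2/5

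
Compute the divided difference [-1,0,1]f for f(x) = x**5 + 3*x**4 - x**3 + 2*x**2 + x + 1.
5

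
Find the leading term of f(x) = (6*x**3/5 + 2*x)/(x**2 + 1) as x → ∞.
6*x/5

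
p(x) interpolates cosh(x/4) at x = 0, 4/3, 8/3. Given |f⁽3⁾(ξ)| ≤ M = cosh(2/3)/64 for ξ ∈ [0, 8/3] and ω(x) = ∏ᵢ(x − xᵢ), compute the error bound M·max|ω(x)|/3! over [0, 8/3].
sqrt(3)*cosh(2/3)/729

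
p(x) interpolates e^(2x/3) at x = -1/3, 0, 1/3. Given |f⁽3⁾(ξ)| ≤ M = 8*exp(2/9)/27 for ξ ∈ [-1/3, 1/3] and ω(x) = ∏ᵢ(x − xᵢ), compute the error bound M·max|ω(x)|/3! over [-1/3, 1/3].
8*sqrt(3)*exp(2/9)/19683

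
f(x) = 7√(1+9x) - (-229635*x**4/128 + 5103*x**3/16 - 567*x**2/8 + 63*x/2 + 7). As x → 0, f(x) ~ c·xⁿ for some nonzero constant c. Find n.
5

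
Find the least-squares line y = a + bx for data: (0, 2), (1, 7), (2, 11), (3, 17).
a = 19/10, b = 49/10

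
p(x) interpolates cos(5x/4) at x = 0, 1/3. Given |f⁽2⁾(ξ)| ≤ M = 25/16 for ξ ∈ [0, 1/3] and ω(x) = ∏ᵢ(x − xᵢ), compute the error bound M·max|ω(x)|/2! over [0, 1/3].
25/1152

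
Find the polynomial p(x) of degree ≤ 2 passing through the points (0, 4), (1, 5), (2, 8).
x**2 + 4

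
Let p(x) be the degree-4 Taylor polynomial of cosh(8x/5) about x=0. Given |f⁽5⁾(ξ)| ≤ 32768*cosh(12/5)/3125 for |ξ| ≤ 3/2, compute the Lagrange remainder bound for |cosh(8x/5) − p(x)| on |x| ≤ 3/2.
10368*cosh(12/5)/15625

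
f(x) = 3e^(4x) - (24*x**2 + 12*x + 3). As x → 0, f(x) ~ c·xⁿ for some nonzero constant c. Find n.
3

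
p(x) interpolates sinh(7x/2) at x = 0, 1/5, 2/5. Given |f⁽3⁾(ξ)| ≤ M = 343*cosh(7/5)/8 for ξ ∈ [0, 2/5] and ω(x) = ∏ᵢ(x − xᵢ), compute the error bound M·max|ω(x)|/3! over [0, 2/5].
343*sqrt(3)*cosh(7/5)/27000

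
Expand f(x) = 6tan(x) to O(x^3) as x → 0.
6*x + O(x**3)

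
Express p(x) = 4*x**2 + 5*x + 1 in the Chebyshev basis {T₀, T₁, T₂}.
(3)T₀ + (5)T₁ + (2)T₂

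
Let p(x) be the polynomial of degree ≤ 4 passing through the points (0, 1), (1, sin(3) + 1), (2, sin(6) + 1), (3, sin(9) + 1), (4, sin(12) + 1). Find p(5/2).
45*sin(6)/64 - 5*sin(3)/32 - 5*sin(12)/128 + 15*sin(9)/32 + 1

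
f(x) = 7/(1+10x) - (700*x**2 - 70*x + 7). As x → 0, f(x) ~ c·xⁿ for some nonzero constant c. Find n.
3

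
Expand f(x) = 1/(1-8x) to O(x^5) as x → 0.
1 + 8*x + 64*x**2 + 512*x**3 + 4096*x**4 + O(x**5)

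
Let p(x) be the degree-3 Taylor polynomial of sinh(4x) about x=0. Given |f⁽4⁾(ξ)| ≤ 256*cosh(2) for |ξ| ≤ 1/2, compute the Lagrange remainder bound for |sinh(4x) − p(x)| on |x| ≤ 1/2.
2*cosh(2)/3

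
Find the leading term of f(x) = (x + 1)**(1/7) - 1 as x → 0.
x/7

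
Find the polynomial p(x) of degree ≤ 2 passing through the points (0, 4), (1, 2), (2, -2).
-x**2 - x + 4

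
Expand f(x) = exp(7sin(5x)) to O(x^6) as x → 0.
1 + 35*x + 1225*x**2/2 + 7000*x**3 + 459375*x**4/8 + 1045625*x**5/3 + O(x**6)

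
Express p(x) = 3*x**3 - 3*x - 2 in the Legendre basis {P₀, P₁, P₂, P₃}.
(-2)P₀ + (-6/5)P₁ + (6/5)P₃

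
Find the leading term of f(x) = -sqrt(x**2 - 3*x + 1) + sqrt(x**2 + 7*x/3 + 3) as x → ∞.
8/3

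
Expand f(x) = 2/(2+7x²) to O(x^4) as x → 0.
1 - 7*x**2/2 + O(x**4)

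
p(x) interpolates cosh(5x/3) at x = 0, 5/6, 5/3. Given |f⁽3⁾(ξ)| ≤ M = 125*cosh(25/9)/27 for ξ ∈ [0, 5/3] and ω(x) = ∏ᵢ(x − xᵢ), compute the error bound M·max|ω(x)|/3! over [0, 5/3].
15625*sqrt(3)*cosh(25/9)/157464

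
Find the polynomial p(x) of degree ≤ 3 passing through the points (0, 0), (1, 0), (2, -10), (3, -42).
-2*x**3 + x**2 + x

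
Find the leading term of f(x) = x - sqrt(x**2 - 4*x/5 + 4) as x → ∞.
2/5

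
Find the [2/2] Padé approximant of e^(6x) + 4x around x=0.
(39*x**2 + 13*x + 1)/(-9*x**2 + 3*x + 1)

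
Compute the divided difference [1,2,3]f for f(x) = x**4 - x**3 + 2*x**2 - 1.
21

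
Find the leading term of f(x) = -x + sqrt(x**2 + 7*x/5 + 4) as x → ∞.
7/10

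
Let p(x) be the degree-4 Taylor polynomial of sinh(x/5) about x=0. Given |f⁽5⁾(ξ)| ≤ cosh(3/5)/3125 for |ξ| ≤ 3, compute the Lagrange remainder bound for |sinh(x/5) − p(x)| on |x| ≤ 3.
81*cosh(3/5)/125000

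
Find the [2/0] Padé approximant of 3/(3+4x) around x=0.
16*x**2/9 - 4*x/3 + 1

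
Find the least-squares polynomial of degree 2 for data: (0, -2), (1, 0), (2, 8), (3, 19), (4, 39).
-64/35 + (-73/70)x + (39/14)x²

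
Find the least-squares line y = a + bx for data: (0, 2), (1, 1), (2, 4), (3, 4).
a = 7/5, b = 9/10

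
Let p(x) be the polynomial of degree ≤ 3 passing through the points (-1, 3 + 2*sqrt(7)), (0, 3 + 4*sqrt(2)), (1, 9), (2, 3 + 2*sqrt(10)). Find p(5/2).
-81/8 - 5*sqrt(7)/8 + 21*sqrt(2)/4 + 35*sqrt(10)/8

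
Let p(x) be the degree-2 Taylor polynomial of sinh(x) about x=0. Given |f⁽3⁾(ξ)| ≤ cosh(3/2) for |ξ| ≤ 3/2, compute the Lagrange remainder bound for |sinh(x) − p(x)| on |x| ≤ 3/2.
9*cosh(3/2)/16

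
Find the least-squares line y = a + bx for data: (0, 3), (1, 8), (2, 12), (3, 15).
a = 7/2, b = 4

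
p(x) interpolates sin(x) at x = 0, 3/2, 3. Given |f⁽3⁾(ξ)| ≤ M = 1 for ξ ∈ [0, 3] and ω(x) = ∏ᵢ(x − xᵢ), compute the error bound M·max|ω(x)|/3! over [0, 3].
sqrt(3)/8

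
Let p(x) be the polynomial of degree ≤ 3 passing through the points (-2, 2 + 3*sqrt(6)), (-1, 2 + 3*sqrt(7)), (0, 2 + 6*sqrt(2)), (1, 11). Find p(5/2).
-567*sqrt(2)/8 - 105*sqrt(6)/16 + 977/16 + 405*sqrt(7)/16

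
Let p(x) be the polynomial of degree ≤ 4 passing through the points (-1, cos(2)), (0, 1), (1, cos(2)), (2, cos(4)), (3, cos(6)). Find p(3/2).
15*cos(4)/32 + 93*cos(2)/128 - 5/32 - 5*cos(6)/128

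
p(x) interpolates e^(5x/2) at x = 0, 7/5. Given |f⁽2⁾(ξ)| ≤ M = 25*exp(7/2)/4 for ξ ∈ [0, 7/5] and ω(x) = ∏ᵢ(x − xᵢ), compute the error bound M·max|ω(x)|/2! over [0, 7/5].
49*exp(7/2)/32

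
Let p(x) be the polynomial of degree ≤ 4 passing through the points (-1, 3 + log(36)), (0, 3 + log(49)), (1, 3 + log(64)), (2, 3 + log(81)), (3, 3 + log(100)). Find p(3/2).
3 + log(48*15**(59/64)*2**(3/16)*7**(11/16)/35)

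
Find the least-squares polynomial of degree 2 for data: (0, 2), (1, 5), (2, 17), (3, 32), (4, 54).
58/35 + (97/70)x + (41/14)x²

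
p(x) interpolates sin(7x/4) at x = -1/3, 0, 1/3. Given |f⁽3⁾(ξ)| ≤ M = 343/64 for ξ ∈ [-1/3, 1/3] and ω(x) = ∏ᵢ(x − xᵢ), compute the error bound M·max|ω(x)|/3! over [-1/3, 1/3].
343*sqrt(3)/46656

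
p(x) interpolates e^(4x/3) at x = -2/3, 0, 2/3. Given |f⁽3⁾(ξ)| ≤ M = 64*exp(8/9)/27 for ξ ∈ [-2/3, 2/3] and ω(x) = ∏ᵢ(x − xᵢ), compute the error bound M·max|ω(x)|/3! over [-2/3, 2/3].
512*sqrt(3)*exp(8/9)/19683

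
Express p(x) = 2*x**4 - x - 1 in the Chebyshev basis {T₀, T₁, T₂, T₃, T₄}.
(-1/4)T₀ - T₁ + T₂ + (1/4)T₄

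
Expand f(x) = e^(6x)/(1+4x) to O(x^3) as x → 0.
1 + 2*x + 10*x**2 + O(x**3)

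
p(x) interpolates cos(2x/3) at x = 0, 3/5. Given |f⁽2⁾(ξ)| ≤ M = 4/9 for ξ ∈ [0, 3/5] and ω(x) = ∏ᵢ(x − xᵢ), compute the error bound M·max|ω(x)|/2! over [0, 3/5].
1/50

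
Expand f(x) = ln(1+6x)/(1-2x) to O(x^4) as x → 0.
6*x - 6*x**2 + 60*x**3 + O(x**4)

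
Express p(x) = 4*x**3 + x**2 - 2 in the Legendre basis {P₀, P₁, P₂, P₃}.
(-5/3)P₀ + (12/5)P₁ + (2/3)P₂ + (8/5)P₃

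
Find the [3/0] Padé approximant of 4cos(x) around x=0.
4 - 2*x**2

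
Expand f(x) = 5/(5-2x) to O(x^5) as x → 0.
1 + 2*x/5 + 4*x**2/25 + 8*x**3/125 + 16*x**4/625 + O(x**5)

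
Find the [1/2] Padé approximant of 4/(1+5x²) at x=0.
4/(5*x**2 + 1)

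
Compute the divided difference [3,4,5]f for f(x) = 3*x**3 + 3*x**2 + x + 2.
39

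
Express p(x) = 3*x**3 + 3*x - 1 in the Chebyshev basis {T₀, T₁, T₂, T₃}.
-T₀ + (21/4)T₁ + (3/4)T₃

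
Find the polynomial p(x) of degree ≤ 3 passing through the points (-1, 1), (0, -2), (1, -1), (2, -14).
-3*x**3 + 2*x**2 + 2*x - 2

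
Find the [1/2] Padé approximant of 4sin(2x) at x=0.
8*x/(2*x**2/3 + 1)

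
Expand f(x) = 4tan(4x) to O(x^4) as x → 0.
16*x + 256*x**3/3 + O(x**4)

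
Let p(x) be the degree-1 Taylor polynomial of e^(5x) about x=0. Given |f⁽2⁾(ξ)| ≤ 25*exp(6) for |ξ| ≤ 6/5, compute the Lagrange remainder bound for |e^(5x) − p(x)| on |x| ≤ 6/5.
18*exp(6)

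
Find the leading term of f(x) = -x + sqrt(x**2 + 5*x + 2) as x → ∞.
5/2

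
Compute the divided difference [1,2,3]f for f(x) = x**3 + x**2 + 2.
7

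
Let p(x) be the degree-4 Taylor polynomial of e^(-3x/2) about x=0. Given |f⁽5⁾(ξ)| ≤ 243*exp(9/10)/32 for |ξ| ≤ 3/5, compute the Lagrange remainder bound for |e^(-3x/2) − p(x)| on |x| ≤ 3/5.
19683*exp(9/10)/4000000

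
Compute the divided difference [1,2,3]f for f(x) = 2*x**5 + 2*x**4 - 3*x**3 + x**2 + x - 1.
213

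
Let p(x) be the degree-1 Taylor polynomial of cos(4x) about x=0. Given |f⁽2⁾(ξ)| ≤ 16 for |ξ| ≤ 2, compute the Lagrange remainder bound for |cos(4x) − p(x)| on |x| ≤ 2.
32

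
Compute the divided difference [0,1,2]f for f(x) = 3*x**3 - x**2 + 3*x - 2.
8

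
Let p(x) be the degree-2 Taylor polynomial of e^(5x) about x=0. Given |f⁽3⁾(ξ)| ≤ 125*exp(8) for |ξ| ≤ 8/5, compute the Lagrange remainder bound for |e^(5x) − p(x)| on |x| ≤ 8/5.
256*exp(8)/3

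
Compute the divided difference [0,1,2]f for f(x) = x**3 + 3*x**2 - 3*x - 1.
6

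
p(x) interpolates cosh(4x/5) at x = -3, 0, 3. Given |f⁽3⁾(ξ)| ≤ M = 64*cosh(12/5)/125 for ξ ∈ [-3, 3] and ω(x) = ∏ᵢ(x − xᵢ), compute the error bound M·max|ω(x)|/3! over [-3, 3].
64*sqrt(3)*cosh(12/5)/125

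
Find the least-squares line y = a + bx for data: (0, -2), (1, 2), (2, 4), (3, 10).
a = -11/5, b = 19/5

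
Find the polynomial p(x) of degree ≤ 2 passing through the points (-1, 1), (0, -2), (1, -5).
-3*x - 2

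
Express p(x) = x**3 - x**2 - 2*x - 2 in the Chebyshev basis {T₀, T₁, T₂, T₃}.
(-5/2)T₀ + (-5/4)T₁ + (-1/2)T₂ + (1/4)T₃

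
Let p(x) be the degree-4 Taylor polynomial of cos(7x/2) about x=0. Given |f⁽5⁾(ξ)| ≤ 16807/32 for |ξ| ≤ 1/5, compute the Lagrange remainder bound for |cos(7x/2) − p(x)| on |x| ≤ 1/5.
16807/12000000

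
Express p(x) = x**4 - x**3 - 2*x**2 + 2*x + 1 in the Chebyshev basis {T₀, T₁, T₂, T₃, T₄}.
(3/8)T₀ + (5/4)T₁ + (-1/2)T₂ + (-1/4)T₃ + (1/8)T₄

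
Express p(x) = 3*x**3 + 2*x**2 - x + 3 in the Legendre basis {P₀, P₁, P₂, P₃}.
(11/3)P₀ + (4/5)P₁ + (4/3)P₂ + (6/5)P₃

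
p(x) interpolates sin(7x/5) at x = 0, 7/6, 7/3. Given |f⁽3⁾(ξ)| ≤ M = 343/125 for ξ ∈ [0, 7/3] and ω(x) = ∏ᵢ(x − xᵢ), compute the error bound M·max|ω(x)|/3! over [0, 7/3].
117649*sqrt(3)/729000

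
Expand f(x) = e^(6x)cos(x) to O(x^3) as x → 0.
1 + 6*x + 35*x**2/2 + O(x**3)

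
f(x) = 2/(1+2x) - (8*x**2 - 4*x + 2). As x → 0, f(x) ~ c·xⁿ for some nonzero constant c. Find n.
3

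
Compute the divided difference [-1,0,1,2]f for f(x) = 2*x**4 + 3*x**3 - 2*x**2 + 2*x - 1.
7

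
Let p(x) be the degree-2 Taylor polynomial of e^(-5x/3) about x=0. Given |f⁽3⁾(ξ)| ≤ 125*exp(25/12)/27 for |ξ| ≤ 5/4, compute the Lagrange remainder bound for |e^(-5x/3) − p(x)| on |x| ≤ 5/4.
15625*exp(25/12)/10368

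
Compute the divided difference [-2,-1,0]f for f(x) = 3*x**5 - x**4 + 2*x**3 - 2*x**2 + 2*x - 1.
-60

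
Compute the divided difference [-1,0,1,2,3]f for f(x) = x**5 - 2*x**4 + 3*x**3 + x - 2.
3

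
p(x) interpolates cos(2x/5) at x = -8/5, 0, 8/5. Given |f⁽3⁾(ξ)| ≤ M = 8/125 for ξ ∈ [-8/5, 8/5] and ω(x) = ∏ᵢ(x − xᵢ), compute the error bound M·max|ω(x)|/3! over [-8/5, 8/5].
4096*sqrt(3)/421875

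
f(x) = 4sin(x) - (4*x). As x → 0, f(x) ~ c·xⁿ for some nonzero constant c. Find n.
3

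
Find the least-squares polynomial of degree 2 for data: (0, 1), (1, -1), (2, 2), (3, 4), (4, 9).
23/35 + (-113/70)x + (13/14)x²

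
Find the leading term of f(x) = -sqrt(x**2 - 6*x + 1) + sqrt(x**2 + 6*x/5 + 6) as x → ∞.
18/5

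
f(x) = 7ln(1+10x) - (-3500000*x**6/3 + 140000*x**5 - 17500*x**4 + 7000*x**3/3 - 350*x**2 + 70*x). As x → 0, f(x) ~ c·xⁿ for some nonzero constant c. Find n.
7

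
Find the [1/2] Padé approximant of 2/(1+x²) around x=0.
2/(x**2 + 1)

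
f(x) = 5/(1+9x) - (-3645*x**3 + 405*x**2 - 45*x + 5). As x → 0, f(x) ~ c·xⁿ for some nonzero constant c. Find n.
4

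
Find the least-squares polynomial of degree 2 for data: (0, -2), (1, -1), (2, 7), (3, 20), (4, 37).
-81/35 + (-47/70)x + (37/14)x²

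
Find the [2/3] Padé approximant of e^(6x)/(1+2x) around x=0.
(3*x**2 + 12*x/5 + 1)/(12*x**3/5 - 3*x**2/5 - 8*x/5 + 1)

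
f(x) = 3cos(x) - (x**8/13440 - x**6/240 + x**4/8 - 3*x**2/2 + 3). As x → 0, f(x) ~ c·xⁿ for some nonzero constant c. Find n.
10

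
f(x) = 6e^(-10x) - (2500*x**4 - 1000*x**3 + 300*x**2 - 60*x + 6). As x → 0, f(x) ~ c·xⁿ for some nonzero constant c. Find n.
5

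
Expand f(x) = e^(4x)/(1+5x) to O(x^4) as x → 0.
1 - x + 13*x**2 - 163*x**3/3 + O(x**4)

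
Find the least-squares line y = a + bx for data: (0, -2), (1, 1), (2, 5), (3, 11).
a = -27/10, b = 43/10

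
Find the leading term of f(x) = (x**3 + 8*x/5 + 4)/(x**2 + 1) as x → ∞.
x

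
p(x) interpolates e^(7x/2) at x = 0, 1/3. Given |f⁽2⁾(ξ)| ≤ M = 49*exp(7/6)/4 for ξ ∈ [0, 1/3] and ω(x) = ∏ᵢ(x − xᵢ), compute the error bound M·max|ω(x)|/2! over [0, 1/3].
49*exp(7/6)/288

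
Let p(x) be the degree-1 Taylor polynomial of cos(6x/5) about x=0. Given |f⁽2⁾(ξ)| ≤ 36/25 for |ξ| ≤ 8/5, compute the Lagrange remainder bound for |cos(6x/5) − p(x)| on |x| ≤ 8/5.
1152/625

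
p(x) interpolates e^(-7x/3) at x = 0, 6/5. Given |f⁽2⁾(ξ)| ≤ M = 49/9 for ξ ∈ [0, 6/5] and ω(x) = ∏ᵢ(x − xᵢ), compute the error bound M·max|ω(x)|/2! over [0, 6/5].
49/50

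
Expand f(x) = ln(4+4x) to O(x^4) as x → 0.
log(4) + x - x**2/2 + x**3/3 + O(x**4)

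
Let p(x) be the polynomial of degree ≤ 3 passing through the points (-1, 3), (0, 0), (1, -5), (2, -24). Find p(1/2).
-3/2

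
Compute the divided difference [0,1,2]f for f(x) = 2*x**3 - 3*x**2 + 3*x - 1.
3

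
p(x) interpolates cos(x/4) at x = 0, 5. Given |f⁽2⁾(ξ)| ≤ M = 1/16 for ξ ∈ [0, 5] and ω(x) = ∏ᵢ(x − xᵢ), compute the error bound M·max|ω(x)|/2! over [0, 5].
25/128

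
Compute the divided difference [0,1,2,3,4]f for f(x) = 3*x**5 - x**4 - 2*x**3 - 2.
29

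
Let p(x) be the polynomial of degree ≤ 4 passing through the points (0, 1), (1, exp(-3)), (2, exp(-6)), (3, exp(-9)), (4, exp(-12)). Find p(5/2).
(-20*exp(9) - 5 + 60*exp(3) + 90*exp(6) + 3*exp(12))*exp(-12)/128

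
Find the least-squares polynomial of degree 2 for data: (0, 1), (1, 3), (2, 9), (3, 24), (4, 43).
8/7 + (-25/14)x + (43/14)x²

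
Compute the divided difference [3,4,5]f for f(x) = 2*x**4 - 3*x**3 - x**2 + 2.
157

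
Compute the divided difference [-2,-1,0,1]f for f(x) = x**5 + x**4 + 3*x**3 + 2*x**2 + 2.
6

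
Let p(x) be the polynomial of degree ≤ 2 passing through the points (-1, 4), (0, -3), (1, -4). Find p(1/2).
-17/4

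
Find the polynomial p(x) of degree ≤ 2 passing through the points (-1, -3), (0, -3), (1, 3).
3*x**2 + 3*x - 3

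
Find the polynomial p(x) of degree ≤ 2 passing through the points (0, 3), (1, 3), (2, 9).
3*x**2 - 3*x + 3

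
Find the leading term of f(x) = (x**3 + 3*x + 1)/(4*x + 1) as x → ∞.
x**2/4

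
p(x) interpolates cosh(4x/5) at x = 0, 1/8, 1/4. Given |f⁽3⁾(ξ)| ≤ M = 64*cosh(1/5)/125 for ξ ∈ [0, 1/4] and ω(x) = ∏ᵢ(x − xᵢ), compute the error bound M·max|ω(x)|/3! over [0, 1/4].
sqrt(3)*cosh(1/5)/27000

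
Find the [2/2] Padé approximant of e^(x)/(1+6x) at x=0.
(397*x**2/2316 + 259*x/386 + 1)/(-4571*x**2/2316 + 2189*x/386 + 1)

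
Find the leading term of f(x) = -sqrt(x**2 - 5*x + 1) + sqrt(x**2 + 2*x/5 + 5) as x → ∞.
27/10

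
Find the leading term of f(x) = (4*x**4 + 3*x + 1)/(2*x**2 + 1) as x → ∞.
2*x**2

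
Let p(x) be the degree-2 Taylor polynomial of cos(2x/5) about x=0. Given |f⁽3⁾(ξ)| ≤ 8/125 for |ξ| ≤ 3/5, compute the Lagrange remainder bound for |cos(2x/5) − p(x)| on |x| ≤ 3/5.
36/15625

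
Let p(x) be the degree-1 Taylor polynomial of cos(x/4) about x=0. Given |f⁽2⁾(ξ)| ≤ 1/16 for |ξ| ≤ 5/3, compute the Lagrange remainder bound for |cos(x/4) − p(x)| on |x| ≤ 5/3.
25/288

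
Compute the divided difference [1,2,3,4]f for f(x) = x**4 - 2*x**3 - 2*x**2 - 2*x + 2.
8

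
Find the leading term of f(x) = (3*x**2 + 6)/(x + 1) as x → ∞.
3*x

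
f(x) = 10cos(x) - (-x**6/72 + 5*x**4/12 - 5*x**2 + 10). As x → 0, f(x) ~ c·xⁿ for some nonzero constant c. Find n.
8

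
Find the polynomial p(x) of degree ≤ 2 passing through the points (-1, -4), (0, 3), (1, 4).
-3*x**2 + 4*x + 3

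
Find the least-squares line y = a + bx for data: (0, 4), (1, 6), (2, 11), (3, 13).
a = 37/10, b = 16/5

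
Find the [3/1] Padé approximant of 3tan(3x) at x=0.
27*x**3 + 9*x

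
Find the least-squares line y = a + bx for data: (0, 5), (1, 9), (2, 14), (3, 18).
a = 49/10, b = 22/5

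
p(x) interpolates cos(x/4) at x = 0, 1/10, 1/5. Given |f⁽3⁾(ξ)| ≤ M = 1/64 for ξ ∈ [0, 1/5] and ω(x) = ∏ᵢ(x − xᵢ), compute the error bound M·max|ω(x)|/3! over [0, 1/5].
sqrt(3)/1728000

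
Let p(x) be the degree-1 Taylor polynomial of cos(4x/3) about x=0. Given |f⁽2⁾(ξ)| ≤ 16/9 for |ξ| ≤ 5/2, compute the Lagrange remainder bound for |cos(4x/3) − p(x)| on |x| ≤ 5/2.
50/9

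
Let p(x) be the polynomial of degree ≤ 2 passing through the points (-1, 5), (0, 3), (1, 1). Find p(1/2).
2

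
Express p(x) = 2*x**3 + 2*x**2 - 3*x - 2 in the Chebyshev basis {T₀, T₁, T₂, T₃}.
-T₀ + (-3/2)T₁ + T₂ + (1/2)T₃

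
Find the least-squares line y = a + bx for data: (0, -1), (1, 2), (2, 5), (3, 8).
a = -1, b = 3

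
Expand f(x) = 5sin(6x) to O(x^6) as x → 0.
30*x - 180*x**3 + 324*x**5 + O(x**6)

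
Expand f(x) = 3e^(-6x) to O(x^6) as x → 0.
3 - 18*x + 54*x**2 - 108*x**3 + 162*x**4 - 972*x**5/5 + O(x**6)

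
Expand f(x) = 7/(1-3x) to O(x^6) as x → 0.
7 + 21*x + 63*x**2 + 189*x**3 + 567*x**4 + 1701*x**5 + O(x**6)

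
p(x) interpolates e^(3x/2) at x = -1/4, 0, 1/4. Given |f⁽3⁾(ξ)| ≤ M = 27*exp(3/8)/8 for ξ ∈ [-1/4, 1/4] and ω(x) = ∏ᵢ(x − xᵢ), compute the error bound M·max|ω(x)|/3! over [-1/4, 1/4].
sqrt(3)*exp(3/8)/512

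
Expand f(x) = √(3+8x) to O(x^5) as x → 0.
sqrt(3) + 4*sqrt(3)*x/3 - 8*sqrt(3)*x**2/9 + 32*sqrt(3)*x**3/27 - 160*sqrt(3)*x**4/81 + O(x**5)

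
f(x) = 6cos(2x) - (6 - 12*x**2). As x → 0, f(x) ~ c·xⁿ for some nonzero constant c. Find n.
4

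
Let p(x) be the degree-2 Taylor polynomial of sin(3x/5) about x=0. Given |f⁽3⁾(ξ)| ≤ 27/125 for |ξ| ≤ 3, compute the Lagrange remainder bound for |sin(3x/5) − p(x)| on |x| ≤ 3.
243/250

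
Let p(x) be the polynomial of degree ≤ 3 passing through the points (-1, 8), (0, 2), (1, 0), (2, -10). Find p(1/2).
5/4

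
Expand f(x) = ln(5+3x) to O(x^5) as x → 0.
log(5) + 3*x/5 - 9*x**2/50 + 9*x**3/125 - 81*x**4/2500 + O(x**5)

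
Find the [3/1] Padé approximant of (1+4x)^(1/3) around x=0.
(-64*x**3/81 + 16*x**2/9 + 4*x + 1)/(8*x/3 + 1)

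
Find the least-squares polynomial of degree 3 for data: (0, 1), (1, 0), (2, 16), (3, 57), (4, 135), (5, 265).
47/63 + (-643/189)x + (53/36)x² + (211/108)x³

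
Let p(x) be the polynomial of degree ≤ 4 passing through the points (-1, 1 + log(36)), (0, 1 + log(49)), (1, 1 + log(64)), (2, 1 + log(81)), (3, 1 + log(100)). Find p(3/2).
1 + log(48*15**(59/64)*2**(3/16)*7**(11/16)/35)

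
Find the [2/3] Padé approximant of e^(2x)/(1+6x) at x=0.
(157*x**2/455 + 92*x/91 + 1)/(2644*x**3/1365 - 2553*x**2/455 + 456*x/91 + 1)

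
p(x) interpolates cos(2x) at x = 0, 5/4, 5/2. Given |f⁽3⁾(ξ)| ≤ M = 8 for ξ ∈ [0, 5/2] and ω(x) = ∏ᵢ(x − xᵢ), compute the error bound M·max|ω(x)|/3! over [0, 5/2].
125*sqrt(3)/216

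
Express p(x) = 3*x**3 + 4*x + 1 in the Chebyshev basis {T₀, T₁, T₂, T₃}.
T₀ + (25/4)T₁ + (3/4)T₃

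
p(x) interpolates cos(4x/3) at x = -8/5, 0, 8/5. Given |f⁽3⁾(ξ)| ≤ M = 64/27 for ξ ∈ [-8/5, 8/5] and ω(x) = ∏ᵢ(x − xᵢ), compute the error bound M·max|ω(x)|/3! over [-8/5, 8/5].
32768*sqrt(3)/91125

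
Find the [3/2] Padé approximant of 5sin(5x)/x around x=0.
(25 - 875*x**2/12)/(5*x**2/4 + 1)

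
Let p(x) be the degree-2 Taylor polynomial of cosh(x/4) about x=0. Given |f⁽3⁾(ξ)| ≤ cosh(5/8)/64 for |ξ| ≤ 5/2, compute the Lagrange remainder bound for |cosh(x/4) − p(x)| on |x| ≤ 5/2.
125*cosh(5/8)/3072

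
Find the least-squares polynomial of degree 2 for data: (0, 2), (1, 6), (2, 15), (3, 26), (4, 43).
2 + (11/5)x + (2)x²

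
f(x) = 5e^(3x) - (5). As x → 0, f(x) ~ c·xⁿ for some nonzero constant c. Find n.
1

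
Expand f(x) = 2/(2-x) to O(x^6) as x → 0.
1 + x/2 + x**2/4 + x**3/8 + x**4/16 + x**5/32 + O(x**6)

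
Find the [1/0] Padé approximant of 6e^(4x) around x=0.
24*x + 6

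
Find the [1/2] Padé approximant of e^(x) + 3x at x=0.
(361*x/93 + 1)/(-5*x**2/186 - 11*x/93 + 1)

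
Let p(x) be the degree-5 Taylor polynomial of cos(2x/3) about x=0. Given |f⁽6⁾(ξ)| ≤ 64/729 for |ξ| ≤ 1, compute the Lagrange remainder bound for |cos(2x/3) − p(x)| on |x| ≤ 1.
4/32805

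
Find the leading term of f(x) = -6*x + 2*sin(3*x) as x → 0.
-9*x**3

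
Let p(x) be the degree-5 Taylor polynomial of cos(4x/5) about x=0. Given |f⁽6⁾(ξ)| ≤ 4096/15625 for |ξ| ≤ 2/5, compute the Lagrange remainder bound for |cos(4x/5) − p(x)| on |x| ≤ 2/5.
16384/10986328125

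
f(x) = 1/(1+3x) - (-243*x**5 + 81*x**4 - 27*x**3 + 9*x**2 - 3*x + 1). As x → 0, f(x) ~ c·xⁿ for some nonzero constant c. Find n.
6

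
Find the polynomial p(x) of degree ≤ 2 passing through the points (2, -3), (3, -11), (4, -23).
-2*x**2 + 2*x + 1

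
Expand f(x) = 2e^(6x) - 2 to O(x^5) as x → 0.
12*x + 36*x**2 + 72*x**3 + 108*x**4 + O(x**5)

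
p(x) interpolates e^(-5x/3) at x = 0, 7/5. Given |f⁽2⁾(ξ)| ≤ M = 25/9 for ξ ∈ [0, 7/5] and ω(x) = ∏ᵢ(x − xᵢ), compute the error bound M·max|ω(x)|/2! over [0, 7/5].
49/72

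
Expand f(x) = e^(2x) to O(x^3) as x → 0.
1 + 2*x + 2*x**2 + O(x**3)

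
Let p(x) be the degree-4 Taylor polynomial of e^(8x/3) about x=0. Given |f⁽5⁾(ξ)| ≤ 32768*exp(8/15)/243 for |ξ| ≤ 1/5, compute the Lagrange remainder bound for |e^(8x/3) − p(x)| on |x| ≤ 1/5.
4096*exp(8/15)/11390625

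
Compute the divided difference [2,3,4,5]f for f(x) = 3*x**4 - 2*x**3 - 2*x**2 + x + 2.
40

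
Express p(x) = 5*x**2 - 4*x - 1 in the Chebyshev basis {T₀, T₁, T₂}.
(3/2)T₀ + (-4)T₁ + (5/2)T₂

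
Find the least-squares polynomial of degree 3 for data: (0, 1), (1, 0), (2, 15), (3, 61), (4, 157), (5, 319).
59/63 + (-965/378)x + (-247/252)x² + (307/108)x³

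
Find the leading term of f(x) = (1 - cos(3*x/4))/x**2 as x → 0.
9/32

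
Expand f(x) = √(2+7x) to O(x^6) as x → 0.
sqrt(2) + 7*sqrt(2)*x/4 - 49*sqrt(2)*x**2/32 + 343*sqrt(2)*x**3/128 - 12005*sqrt(2)*x**4/2048 + 117649*sqrt(2)*x**5/8192 + O(x**6)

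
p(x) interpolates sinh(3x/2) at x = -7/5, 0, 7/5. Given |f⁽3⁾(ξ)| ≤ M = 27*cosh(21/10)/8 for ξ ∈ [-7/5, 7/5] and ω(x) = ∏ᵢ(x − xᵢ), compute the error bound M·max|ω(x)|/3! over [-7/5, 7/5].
343*sqrt(3)*cosh(21/10)/1000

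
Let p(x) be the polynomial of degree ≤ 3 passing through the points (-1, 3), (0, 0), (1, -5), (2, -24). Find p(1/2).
-3/2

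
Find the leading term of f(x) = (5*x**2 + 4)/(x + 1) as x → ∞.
5*x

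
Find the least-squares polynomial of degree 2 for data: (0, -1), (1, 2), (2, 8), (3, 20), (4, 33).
-38/35 + (41/35)x + (13/7)x²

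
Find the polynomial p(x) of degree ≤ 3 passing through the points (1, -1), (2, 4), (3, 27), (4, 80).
2*x**3 - 3*x**2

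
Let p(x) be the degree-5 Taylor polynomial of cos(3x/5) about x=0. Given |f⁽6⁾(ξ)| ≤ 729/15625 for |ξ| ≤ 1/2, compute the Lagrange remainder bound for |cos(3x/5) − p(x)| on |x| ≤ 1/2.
81/80000000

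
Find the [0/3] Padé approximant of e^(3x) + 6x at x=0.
1/(-1305*x**3/2 + 153*x**2/2 - 9*x + 1)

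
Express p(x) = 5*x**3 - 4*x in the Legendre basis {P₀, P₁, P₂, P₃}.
-P₁ + (2)P₃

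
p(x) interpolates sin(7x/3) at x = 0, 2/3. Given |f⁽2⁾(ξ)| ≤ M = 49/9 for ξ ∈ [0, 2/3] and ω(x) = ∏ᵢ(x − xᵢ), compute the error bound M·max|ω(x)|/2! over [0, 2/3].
49/162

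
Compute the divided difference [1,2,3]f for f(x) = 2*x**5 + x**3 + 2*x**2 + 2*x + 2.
188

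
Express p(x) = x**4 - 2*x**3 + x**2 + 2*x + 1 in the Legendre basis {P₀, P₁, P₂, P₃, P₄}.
(23/15)P₀ + (4/5)P₁ + (26/21)P₂ + (-4/5)P₃ + (8/35)P₄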